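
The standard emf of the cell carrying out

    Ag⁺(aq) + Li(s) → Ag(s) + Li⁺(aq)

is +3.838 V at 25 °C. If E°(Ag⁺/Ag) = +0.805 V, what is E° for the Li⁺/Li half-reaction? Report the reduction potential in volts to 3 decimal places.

In the reaction as written the Ag⁺/Ag couple is reduced (cathode) and Li⁺/Li is oxidized (anode), so E°cell = E°(Ag⁺/Ag) − E°(Li⁺/Li).
E°(Li⁺/Li) = E°(cathode) − E°cell = +0.805 − (+3.838) = −3.033 V.

−3.033 V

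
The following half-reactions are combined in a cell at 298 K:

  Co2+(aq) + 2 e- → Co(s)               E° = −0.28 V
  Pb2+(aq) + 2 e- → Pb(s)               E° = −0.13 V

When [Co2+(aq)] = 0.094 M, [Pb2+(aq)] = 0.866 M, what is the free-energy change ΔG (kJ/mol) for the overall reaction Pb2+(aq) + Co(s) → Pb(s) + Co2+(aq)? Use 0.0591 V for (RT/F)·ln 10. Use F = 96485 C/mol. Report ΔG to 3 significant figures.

−34.4 kJ/mol

With Pb²⁺/Pb reduced at the cathode, E°cell = −0.13 − (−0.28) = +0.15 V and n = 2.
The reaction quotient is [Co2+(aq)] / [Pb2+(aq)] = 0.109; by Nernst, E = +0.15 − (0.0591/2)(−0.964) = +0.1785 V.
ΔG = −nFE = −(2)(96485)(+0.1785) J/mol = −34.4 kJ/mol.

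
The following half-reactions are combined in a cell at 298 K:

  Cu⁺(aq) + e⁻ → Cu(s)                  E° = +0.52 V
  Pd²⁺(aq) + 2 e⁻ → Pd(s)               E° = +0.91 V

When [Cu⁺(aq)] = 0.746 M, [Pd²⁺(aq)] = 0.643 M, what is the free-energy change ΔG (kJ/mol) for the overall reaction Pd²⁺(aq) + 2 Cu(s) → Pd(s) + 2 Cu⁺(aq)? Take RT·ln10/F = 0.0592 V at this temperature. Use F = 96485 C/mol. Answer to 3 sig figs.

The standard cell potential is +0.91 − (+0.52) = +0.39 V, with n = 2 electrons in the balanced equation.
The reaction quotient is [Cu⁺(aq)]^2 / [Pd²⁺(aq)] = 0.865; by Nernst, E = +0.39 − (0.0592/2)(−0.063) = +0.3919 V.
Finally ΔG = −nFE = −(2)(96485 C/mol)(+0.3919 V) = −75.6 kJ/mol.

−75.6 kJ/mol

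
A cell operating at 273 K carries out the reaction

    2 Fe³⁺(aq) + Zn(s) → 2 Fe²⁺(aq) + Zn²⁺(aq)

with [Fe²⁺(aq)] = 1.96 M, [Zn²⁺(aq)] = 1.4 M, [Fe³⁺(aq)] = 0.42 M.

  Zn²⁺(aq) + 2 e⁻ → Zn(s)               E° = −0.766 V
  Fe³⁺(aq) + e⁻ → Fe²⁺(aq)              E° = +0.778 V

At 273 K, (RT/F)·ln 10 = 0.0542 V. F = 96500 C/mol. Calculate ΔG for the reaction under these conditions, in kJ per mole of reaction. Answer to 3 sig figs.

E°cell = +0.778 − (−0.766) = +1.544 V; the balanced reaction transfers n = 2 electrons.
Here Q = ([Fe²⁺(aq)]^2·[Zn²⁺(aq)]) / [Fe³⁺(aq)]^2 = 30.5 (log Q = 1.484), giving E = +1.544 − (0.0542/2)·(1.484) = +1.5038 V.
ΔG = −nFE = −(2)(96500)(+1.5038) J/mol = −290 kJ/mol.

−290 kJ/mol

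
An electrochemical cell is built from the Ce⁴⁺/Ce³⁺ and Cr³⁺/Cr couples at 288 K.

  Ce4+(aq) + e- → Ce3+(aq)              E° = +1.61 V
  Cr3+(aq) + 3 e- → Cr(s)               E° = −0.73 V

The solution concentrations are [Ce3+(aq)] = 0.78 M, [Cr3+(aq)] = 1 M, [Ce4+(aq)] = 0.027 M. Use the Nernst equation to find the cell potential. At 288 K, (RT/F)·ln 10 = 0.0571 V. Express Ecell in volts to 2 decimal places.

+2.26 V

Since E°(Ce⁴⁺/Ce³⁺) > E°(Cr³⁺/Cr), Ce⁴⁺/Ce³⁺ serves as the cathode.
E°cell = E°cat − E°an = +1.61 − (−0.73) = +2.34 V; n = 3.
The balanced reaction is 3 Ce4+(aq) + Cr(s) → 3 Ce3+(aq) + Cr3+(aq), so Q = ([Ce3+(aq)]^3·[Cr3+(aq)]) / [Ce4+(aq)]^3 = 2.41×10^4 and log Q = 4.382.
E = E° − (0.0571/n)·log Q = +2.34 − (0.0571/3)(4.382) = +2.26 V.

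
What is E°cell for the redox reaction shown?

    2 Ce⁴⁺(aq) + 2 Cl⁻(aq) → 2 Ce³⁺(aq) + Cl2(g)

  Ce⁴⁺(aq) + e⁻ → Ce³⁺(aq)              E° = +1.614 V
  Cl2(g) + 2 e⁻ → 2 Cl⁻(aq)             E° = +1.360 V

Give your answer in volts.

In the reaction as written, Ce⁴⁺(aq) is reduced (cathode) and Cl2(g) is produced by oxidation at the anode.
E°cell = E°(cathode) − E°(anode) = +1.614 − (+1.360) = +0.254 V.

+0.254 V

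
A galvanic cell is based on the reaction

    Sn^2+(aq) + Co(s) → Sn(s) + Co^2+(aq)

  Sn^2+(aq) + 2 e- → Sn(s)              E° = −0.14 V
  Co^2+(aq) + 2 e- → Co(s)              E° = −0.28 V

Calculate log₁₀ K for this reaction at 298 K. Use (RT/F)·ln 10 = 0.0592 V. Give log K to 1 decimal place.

The Sn²⁺/Sn couple is reduced (cathode); E°cell = −0.14 − (−0.28) = +0.14 V with n = 2.
At equilibrium E = 0, so log K = nE°cell / 0.0592 = (2)(+0.14) / 0.0592 = 4.7.

log K = 4.7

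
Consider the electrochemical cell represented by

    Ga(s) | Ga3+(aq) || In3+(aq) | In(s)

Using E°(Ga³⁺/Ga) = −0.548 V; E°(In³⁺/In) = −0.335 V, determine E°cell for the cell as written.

+0.213 V

By convention the left-hand electrode in cell notation is the anode (oxidation) and the right-hand electrode is the cathode (reduction).
E°cell = E°(right) − E°(left) = −0.335 − (−0.548) = +0.213 V.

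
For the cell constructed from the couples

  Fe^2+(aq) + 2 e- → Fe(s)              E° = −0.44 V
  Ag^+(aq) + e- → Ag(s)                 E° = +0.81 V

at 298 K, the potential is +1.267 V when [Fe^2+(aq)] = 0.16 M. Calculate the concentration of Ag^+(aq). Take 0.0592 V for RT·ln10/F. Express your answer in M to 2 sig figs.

0.77 M

Ag⁺/Ag is the cathode (higher E°); E°cell = +0.81 − (−0.44) = +1.25 V with n = 2.
From the Nernst equation, log Q = n(E° − E)/0.0592 = 2·(+1.25 − (+1.267))/0.0592 = −0.574.
Balancing electrons gives 2 Ag^+(aq) + Fe(s) → 2 Ag(s) + Fe^2+(aq); thus Q = [Fe^2+(aq)] / [Ag^+(aq)]^2.
Isolating [Ag^+(aq)] in Q = 10^{−0.574} yields log [Ag^+(aq)] = −0.111, i.e. 0.77 M.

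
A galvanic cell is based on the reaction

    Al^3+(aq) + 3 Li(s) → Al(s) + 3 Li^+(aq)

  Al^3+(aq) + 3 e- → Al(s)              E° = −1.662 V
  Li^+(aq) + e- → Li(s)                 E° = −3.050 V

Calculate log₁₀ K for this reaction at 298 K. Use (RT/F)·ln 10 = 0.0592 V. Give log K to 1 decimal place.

The Al³⁺/Al couple is reduced (cathode); E°cell = −1.662 − (−3.050) = +1.388 V with n = 3.
At equilibrium E = 0, so log K = nE°cell / 0.0592 = (3)(+1.388) / 0.0592 = 70.3.

log K = 70.3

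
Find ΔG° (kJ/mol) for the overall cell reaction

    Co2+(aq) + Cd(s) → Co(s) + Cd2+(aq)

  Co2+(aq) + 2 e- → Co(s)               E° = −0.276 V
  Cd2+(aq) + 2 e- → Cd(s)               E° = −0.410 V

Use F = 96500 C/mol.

In the reaction as written Co2+(aq) is reduced, so the Co²⁺/Co couple is the cathode and Cd²⁺/Cd is the anode.
E°cell = −0.276 − (−0.410) = +0.134 V; balancing electrons gives n = 2.
ΔG° = −nFE°cell = −(2)(96500)(+0.134) J/mol = −25.9 kJ/mol.

−25.9 kJ/mol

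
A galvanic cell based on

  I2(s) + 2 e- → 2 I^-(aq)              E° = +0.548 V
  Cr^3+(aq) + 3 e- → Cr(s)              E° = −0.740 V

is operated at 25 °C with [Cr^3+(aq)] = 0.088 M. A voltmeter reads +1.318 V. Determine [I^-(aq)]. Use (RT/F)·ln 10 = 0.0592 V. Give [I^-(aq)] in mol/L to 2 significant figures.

The I₂/I⁻ couple has the larger reduction potential, so it is the cathode: E°cell = +0.548 − (−0.740) = +1.288 V and n = 6.
Since E = E° − (0.0592/n)·log Q, log Q = n(E° − E)/0.0592 = −3.041.
For 3 I2(s) + 2 Cr(s) → 6 I^-(aq) + 2 Cr^3+(aq), the reaction quotient is Q = [I^-(aq)]^6·[Cr^3+(aq)]^2.
Substituting the known concentrations and solving, log [I^-(aq)] = −0.155 and [I^-(aq)] = 0.70 M.

0.70 M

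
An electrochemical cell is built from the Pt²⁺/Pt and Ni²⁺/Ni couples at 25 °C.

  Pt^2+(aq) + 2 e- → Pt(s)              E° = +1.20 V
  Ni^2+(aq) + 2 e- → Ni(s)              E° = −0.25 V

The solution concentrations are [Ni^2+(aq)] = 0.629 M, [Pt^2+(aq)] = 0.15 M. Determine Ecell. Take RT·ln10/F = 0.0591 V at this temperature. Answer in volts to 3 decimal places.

+1.432 V

The Pt²⁺/Pt couple has the more positive E°, so it is the cathode; Ni²⁺/Ni is the anode.
E°cell = +1.20 − (−0.25) = +1.45 V, with n = 2 electrons transferred.
The balanced reaction is Pt^2+(aq) + Ni(s) → Pt(s) + Ni^2+(aq), so Q = [Ni^2+(aq)] / [Pt^2+(aq)] = 4.19 and log Q = 0.623.
E = E° − (0.0591/n)·log Q = +1.45 − (0.0591/2)(0.623) = +1.432 V.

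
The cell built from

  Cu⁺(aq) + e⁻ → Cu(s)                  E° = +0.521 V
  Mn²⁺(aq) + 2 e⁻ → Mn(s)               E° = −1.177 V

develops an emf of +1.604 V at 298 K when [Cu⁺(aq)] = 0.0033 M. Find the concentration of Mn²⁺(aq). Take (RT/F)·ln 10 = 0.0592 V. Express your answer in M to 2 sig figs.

The Cu⁺/Cu couple has the larger reduction potential, so it is the cathode: E°cell = +0.521 − (−1.177) = +1.698 V and n = 2.
From the Nernst equation, log Q = n(E° − E)/0.0592 = 2·(+1.698 − (+1.604))/0.0592 = 3.176.
For 2 Cu⁺(aq) + Mn(s) → 2 Cu(s) + Mn²⁺(aq), the reaction quotient is Q = [Mn²⁺(aq)] / [Cu⁺(aq)]^2.
Isolating [Mn²⁺(aq)] in Q = 10^{3.176} yields log [Mn²⁺(aq)] = −1.787, i.e. 0.016 M.

0.016 M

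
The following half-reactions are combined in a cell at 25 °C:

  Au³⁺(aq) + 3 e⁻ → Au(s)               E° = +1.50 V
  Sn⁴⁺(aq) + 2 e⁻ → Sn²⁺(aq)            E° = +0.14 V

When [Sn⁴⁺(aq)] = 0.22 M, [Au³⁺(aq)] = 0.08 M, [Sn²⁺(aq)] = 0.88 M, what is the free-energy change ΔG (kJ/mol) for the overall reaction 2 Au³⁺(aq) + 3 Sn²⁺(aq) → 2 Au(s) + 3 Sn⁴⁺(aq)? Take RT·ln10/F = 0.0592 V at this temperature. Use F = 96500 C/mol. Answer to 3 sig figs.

−785 kJ/mol

E°cell = +1.50 − (+0.14) = +1.36 V; the balanced reaction transfers n = 6 electrons.
Q = [Sn⁴⁺(aq)]^3 / ([Au³⁺(aq)]^2·[Sn²⁺(aq)]^3) = 2.44, so log Q = 0.388 and E = +1.36 − (0.0592/6)(0.388) = +1.3562 V.
ΔG = −nFE = −(6)(96500)(+1.3562) J/mol = −785 kJ/mol.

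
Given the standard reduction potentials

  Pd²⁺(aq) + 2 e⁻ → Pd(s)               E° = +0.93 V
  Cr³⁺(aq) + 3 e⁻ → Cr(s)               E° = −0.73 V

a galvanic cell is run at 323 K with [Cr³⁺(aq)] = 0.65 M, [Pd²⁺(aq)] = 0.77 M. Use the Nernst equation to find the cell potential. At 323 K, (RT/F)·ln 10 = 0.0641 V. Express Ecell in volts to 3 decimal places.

+1.660 V

The Pd²⁺/Pd couple has the more positive E°, so it is the cathode; Cr³⁺/Cr is the anode.
E°cell = E°cat − E°an = +0.93 − (−0.73) = +1.66 V; n = 6.
For the overall reaction 3 Pd²⁺(aq) + 2 Cr(s) → 3 Pd(s) + 2 Cr³⁺(aq), Q = [Cr³⁺(aq)]^2 / [Pd²⁺(aq)]^3 = 0.925, giving log Q = −0.034.
By the Nernst equation, E = +1.66 − (0.0641/6)·(−0.034) = +1.660 V.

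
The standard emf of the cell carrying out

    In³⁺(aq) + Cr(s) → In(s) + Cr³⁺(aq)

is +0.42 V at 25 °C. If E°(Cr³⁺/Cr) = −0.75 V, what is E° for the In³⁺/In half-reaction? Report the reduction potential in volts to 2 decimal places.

−0.33 V

In the reaction as written the In³⁺/In couple is reduced (cathode) and Cr³⁺/Cr is oxidized (anode), so E°cell = E°(In³⁺/In) − E°(Cr³⁺/Cr).
E°(In³⁺/In) = E°cell + E°(anode) = +0.42 + (−0.75) = −0.33 V.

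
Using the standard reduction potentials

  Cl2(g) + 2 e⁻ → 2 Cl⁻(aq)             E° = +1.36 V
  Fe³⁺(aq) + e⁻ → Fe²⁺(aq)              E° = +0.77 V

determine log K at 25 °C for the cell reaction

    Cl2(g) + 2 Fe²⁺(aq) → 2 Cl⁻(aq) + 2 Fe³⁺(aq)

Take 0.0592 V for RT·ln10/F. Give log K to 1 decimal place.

The Cl₂/Cl⁻ couple is reduced (cathode); E°cell = +1.36 − (+0.77) = +0.59 V with n = 2.
At equilibrium E = 0, so log K = nE°cell / 0.0592 = (2)(+0.59) / 0.0592 = 19.9.

log K = 19.9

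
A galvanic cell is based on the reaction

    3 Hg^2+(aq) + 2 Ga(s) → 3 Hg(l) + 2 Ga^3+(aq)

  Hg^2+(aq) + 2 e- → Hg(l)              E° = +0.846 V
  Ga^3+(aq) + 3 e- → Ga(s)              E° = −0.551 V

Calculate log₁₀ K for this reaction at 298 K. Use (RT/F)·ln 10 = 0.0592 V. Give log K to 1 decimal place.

log K = 141.6

The Hg²⁺/Hg couple is reduced (cathode); E°cell = +0.846 − (−0.551) = +1.397 V with n = 6.
At equilibrium E = 0, so log K = nE°cell / 0.0592 = (6)(+1.397) / 0.0592 = 141.6.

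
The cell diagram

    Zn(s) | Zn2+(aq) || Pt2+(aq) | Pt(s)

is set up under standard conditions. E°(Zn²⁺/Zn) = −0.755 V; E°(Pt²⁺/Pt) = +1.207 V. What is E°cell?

By convention the left-hand electrode in cell notation is the anode (oxidation) and the right-hand electrode is the cathode (reduction).
E°cell = E°(right) − E°(left) = +1.207 − (−0.755) = +1.962 V.

+1.962 V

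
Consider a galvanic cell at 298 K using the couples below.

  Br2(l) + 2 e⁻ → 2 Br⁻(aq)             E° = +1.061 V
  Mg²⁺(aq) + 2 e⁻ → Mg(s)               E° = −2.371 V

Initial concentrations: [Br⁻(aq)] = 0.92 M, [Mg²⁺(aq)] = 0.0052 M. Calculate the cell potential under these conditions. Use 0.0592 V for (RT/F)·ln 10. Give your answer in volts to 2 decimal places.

Br₂/Br⁻ is reduced (cathode, E° = +1.061 V) and Mg²⁺/Mg is oxidized (anode).
The standard potential is +1.061 − (−2.371) = +3.432 V and the balanced reaction transfers n = 2 electrons.
The balanced reaction is Br2(l) + Mg(s) → 2 Br⁻(aq) + Mg²⁺(aq), so Q = [Br⁻(aq)]^2·[Mg²⁺(aq)] = 0.0044 and log Q = −2.356.
By the Nernst equation, E = +3.432 − (0.0592/2)·(−2.356) = +3.50 V.

+3.50 V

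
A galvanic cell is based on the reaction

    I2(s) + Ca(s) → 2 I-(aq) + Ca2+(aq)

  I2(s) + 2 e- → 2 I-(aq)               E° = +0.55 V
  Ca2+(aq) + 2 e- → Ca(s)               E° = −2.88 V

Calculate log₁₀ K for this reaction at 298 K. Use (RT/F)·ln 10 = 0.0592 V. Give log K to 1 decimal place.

log K = 115.9

The I₂/I⁻ couple is reduced (cathode); E°cell = +0.55 − (−2.88) = +3.43 V with n = 2.
At equilibrium E = 0, so log K = nE°cell / 0.0592 = (2)(+3.43) / 0.0592 = 115.9.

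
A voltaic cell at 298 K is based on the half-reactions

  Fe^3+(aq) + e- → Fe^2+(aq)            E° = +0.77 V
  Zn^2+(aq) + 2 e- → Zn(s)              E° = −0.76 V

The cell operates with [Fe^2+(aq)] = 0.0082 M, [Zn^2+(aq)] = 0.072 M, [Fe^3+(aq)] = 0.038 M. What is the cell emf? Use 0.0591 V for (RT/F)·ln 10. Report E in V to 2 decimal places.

+1.60 V

Fe³⁺/Fe²⁺ is reduced (cathode, E° = +0.77 V) and Zn²⁺/Zn is oxidized (anode).
E°cell = +0.77 − (−0.76) = +1.53 V, with n = 2 electrons transferred.
Balancing gives 2 Fe^3+(aq) + Zn(s) → 2 Fe^2+(aq) + Zn^2+(aq); hence Q = ([Fe^2+(aq)]^2·[Zn^2+(aq)]) / [Fe^3+(aq)]^2 = 0.00335 (log Q = −2.475).
By the Nernst equation, E = +1.53 − (0.0591/2)·(−2.475) = +1.60 V.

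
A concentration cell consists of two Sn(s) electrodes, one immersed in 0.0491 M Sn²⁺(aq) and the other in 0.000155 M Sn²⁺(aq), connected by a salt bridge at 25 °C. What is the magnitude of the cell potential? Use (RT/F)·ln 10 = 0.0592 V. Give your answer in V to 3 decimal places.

For a concentration cell E°cell = 0, since both electrodes use the same couple.
The compartment with the higher Sn²⁺(aq) concentration (0.0491 M) acts as the cathode; ions are reduced there and produced at the dilute (0.000155 M) anode.
With n = 2, Ecell = −(0.0592/2)·log([dilute]/[conc]) = −(0.0592/2)·log(0.000155/0.0491) = +0.074 V.

0.074 V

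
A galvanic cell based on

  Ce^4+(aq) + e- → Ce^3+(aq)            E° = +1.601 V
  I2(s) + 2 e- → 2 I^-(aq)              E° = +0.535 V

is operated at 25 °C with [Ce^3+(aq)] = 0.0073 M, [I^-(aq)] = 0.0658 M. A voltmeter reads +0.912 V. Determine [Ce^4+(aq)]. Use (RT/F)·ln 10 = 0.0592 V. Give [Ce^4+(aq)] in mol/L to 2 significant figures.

0.00028 M

The Ce⁴⁺/Ce³⁺ couple has the larger reduction potential, so it is the cathode: E°cell = +1.601 − (+0.535) = +1.066 V and n = 2.
From the Nernst equation, log Q = n(E° − E)/0.0592 = 2·(+1.066 − (+0.912))/0.0592 = 5.203.
For 2 Ce^4+(aq) + 2 I^-(aq) → 2 Ce^3+(aq) + I2(s), the reaction quotient is Q = [Ce^3+(aq)]^2 / ([Ce^4+(aq)]^2·[I^-(aq)]^2).
Isolating [Ce^4+(aq)] in Q = 10^{5.203} yields log [Ce^4+(aq)] = −3.556, i.e. 0.00028 M.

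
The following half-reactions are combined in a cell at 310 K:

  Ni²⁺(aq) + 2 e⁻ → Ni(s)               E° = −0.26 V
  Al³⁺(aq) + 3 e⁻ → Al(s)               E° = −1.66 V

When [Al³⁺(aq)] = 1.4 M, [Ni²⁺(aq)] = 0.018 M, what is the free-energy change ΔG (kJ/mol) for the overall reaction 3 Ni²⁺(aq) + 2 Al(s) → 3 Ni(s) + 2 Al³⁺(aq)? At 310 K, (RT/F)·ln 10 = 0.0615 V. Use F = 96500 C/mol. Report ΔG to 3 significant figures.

−778 kJ/mol

The standard cell potential is −0.26 − (−1.66) = +1.40 V, with n = 6 electrons in the balanced equation.
Here Q = [Al³⁺(aq)]^2 / [Ni²⁺(aq)]^3 = 3.36×10^5 (log Q = 5.526), giving E = +1.40 − (0.0615/6)·(5.526) = +1.3434 V.
ΔG = −nFE = −(6)(96500)(+1.3434) J/mol = −778 kJ/mol.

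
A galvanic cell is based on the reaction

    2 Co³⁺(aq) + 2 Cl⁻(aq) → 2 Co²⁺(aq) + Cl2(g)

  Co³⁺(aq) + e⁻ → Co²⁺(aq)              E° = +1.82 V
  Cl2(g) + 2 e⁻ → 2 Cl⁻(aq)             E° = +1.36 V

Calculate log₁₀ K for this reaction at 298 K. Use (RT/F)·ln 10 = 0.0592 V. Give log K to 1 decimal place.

The Co³⁺/Co²⁺ couple is reduced (cathode); E°cell = +1.82 − (+1.36) = +0.46 V with n = 2.
At equilibrium E = 0, so log K = nE°cell / 0.0592 = (2)(+0.46) / 0.0592 = 15.5.

log K = 15.5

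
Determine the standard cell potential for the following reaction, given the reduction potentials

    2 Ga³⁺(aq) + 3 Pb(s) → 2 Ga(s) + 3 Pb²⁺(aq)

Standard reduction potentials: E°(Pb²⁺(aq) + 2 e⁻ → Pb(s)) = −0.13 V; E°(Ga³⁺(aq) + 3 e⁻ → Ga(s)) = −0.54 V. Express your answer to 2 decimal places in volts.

−0.41 V

In the reaction as written, Ga³⁺(aq) is reduced (cathode) and Pb²⁺(aq) is produced by oxidation at the anode.
E°cell = E°(cathode) − E°(anode) = −0.54 − (−0.13) = −0.41 V.
The negative E°cell means the reaction is non-spontaneous in the direction written.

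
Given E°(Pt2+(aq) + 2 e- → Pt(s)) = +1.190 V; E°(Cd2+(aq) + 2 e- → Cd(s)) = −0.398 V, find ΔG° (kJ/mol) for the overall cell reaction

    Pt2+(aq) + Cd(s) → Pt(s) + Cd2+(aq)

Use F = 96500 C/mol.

−306 kJ/mol

In the reaction as written Pt2+(aq) is reduced, so the Pt²⁺/Pt couple is the cathode and Cd²⁺/Cd is the anode.
E°cell = +1.190 − (−0.398) = +1.588 V; balancing electrons gives n = 2.
ΔG° = −nFE°cell = −(2)(96500)(+1.588) J/mol = −306 kJ/mol.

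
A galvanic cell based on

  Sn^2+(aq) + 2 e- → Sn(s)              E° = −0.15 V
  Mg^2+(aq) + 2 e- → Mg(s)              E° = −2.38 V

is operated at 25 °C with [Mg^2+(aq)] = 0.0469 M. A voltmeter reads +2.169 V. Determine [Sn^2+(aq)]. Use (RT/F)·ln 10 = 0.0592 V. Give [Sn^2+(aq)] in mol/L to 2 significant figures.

0.00041 M

The Sn²⁺/Sn couple has the larger reduction potential, so it is the cathode: E°cell = −0.15 − (−2.38) = +2.23 V and n = 2.
Since E = E° − (0.0592/n)·log Q, log Q = n(E° − E)/0.0592 = 2.061.
For Sn^2+(aq) + Mg(s) → Sn(s) + Mg^2+(aq), the reaction quotient is Q = [Mg^2+(aq)] / [Sn^2+(aq)].
Substituting the known concentrations and solving, log [Sn^2+(aq)] = −3.390 and [Sn^2+(aq)] = 0.00041 M.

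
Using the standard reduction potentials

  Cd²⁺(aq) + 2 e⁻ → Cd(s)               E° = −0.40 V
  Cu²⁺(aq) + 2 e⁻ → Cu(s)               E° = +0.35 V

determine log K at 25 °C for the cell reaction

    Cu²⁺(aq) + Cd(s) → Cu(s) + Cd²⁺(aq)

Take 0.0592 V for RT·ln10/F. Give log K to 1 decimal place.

log K = 25.3

The Cu²⁺/Cu couple is reduced (cathode); E°cell = +0.35 − (−0.40) = +0.75 V with n = 2.
At equilibrium E = 0, so log K = nE°cell / 0.0592 = (2)(+0.75) / 0.0592 = 25.3.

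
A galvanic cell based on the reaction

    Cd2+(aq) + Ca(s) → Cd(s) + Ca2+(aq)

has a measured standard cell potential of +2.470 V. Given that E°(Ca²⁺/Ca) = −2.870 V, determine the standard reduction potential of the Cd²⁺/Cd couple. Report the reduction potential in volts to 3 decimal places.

−0.400 V

In the reaction as written the Cd²⁺/Cd couple is reduced (cathode) and Ca²⁺/Ca is oxidized (anode), so E°cell = E°(Cd²⁺/Cd) − E°(Ca²⁺/Ca).
E°(Cd²⁺/Cd) = E°cell + E°(anode) = +2.470 + (−2.870) = −0.400 V.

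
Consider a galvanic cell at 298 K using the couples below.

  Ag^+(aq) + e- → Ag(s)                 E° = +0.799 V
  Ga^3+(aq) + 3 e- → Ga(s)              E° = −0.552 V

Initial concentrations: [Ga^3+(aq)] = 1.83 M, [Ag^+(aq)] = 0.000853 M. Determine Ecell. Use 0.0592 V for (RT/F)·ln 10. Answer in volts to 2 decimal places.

+1.16 V

Since E°(Ag⁺/Ag) > E°(Ga³⁺/Ga), Ag⁺/Ag serves as the cathode.
E°cell = E°cat − E°an = +0.799 − (−0.552) = +1.351 V; n = 3.
The balanced reaction is 3 Ag^+(aq) + Ga(s) → 3 Ag(s) + Ga^3+(aq), so Q = [Ga^3+(aq)] / [Ag^+(aq)]^3 = 2.95×10^9 and log Q = 9.470.
E = E° − (0.0592/n)·log Q = +1.351 − (0.0592/3)(9.470) = +1.16 V.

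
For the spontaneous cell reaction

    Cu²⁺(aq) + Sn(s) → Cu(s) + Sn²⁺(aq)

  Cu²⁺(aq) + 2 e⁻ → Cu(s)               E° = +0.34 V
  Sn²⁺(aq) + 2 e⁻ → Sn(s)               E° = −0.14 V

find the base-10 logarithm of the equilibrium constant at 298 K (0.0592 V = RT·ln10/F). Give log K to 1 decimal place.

The Cu²⁺/Cu couple is reduced (cathode); E°cell = +0.34 − (−0.14) = +0.48 V with n = 2.
At equilibrium E = 0, so log K = nE°cell / 0.0592 = (2)(+0.48) / 0.0592 = 16.2.

log K = 16.2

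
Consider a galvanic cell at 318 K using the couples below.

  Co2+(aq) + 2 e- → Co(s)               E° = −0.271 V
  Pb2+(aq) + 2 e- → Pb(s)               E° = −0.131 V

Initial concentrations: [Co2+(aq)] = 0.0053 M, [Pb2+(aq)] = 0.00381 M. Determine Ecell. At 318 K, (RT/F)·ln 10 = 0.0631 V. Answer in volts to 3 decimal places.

+0.135 V

Pb²⁺/Pb is reduced (cathode, E° = −0.131 V) and Co²⁺/Co is oxidized (anode).
E°cell = E°cat − E°an = −0.131 − (−0.271) = +0.140 V; n = 2.
Balancing gives Pb2+(aq) + Co(s) → Pb(s) + Co2+(aq); hence Q = [Co2+(aq)] / [Pb2+(aq)] = 1.39 (log Q = 0.143).
By the Nernst equation, E = +0.140 − (0.0631/2)·(0.143) = +0.135 V.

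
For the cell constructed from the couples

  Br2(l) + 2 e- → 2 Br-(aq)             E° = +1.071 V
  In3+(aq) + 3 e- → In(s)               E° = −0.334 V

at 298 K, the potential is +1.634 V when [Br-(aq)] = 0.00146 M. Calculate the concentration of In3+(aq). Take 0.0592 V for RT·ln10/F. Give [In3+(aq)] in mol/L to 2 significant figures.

0.00080 M

The Br₂/Br⁻ couple has the larger reduction potential, so it is the cathode: E°cell = +1.071 − (−0.334) = +1.405 V and n = 6.
Since E = E° − (0.0592/n)·log Q, log Q = n(E° − E)/0.0592 = −23.209.
For 3 Br2(l) + 2 In(s) → 6 Br-(aq) + 2 In3+(aq), the reaction quotient is Q = [Br-(aq)]^6·[In3+(aq)]^2.
Isolating [In3+(aq)] in Q = 10^{−23.209} yields log [In3+(aq)] = −3.098, i.e. 0.00080 M.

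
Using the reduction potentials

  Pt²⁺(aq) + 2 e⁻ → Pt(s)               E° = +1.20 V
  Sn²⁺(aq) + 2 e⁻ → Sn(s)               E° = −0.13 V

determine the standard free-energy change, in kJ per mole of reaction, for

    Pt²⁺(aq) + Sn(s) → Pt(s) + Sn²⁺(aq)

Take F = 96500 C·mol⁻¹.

In the reaction as written Pt²⁺(aq) is reduced, so the Pt²⁺/Pt couple is the cathode and Sn²⁺/Sn is the anode.
E°cell = +1.20 − (−0.13) = +1.33 V; balancing electrons gives n = 2.
ΔG° = −nFE°cell = −(2)(96500)(+1.33) J/mol = −257 kJ/mol.

−257 kJ/mol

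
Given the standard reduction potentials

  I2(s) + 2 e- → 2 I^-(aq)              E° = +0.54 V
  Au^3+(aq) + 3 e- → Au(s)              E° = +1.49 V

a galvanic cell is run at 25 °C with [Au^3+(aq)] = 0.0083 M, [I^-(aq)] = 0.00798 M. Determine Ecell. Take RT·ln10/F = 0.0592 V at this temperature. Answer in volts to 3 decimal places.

Au³⁺/Au is reduced (cathode, E° = +1.49 V) and I₂/I⁻ is oxidized (anode).
The standard potential is +1.49 − (+0.54) = +0.95 V and the balanced reaction transfers n = 6 electrons.
The balanced reaction is 2 Au^3+(aq) + 6 I^-(aq) → 2 Au(s) + 3 I2(s), so Q = 1 / ([Au^3+(aq)]^2·[I^-(aq)]^6) = 5.62×10^16 and log Q = 16.750.
By the Nernst equation, E = +0.95 − (0.0592/6)·(16.750) = +0.785 V.

+0.785 V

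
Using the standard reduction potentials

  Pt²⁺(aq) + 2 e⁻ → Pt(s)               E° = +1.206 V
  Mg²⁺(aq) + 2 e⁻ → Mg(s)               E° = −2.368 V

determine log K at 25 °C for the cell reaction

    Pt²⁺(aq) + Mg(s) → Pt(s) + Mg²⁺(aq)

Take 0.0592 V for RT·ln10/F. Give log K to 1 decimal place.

log K = 120.7

The Pt²⁺/Pt couple is reduced (cathode); E°cell = +1.206 − (−2.368) = +3.574 V with n = 2.
At equilibrium E = 0, so log K = nE°cell / 0.0592 = (2)(+3.574) / 0.0592 = 120.7.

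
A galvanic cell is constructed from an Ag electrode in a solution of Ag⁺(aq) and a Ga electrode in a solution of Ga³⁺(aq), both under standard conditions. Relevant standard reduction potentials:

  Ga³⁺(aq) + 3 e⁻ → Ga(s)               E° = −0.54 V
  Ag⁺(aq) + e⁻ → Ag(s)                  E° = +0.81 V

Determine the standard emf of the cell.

Of the two couples in this cell, the one with the more positive reduction potential is reduced at the cathode: here that is Ag⁺/Ag (+0.81 V); Ga³⁺/Ga (−0.54 V) is the anode.
E°cell = E°(cathode) − E°(anode) = +0.81 − (−0.54) = +1.35 V.

+1.35 V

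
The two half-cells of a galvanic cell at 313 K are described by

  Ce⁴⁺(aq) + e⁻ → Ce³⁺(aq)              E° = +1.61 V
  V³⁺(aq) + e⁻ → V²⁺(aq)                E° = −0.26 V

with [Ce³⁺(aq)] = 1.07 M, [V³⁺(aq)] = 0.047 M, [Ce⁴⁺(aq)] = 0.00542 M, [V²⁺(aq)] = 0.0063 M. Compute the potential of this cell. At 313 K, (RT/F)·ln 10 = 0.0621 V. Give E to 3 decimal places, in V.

Since E°(Ce⁴⁺/Ce³⁺) > E°(V³⁺/V²⁺), Ce⁴⁺/Ce³⁺ serves as the cathode.
The standard potential is +1.61 − (−0.26) = +1.87 V and the balanced reaction transfers n = 1 electron.
For the overall reaction Ce⁴⁺(aq) + V²⁺(aq) → Ce³⁺(aq) + V³⁺(aq), Q = ([Ce³⁺(aq)]·[V³⁺(aq)]) / ([Ce⁴⁺(aq)]·[V²⁺(aq)]) = 1.47×10^3, giving log Q = 3.168.
By the Nernst equation, E = +1.87 − (0.0621/1)·(3.168) = +1.673 V.

+1.673 V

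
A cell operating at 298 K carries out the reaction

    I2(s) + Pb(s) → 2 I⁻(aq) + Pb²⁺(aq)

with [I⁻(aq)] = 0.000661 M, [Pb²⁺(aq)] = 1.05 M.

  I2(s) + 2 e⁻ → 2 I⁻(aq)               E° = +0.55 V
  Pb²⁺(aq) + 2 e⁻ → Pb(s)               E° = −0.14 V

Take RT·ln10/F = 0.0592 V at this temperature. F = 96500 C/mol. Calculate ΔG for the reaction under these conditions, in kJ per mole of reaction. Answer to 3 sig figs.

The standard cell potential is +0.55 − (−0.14) = +0.69 V, with n = 2 electrons in the balanced equation.
Here Q = [I⁻(aq)]^2·[Pb²⁺(aq)] = 4.59×10^−7 (log Q = −6.338), giving E = +0.69 − (0.0592/2)·(−6.338) = +0.8776 V.
Finally ΔG = −nFE = −(2)(96500 C/mol)(+0.8776 V) = −169 kJ/mol.

−169 kJ/mol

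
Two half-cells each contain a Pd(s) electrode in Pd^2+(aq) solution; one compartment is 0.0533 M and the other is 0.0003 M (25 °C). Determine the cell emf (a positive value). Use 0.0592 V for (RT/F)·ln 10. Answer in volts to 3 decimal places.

0.067 V

For a concentration cell E°cell = 0, since both electrodes use the same couple.
The compartment with the higher Pd^2+(aq) concentration (0.0533 M) acts as the cathode; ions are reduced there and produced at the dilute (0.0003 M) anode.
With n = 2, Ecell = −(0.0592/2)·log([dilute]/[conc]) = −(0.0592/2)·log(0.0003/0.0533) = +0.067 V.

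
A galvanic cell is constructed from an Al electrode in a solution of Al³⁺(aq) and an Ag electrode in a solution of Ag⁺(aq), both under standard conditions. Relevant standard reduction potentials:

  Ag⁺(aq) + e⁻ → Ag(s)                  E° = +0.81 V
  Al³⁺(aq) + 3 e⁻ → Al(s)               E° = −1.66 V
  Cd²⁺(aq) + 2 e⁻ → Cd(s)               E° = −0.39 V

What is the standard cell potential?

The Ag⁺/Ag couple has the higher E°, so Ag ion is reduced (cathode) and Al is oxidized (anode).
E°cell = E°(cathode) − E°(anode) = +0.81 − (−1.66) = +2.47 V.

+2.47 V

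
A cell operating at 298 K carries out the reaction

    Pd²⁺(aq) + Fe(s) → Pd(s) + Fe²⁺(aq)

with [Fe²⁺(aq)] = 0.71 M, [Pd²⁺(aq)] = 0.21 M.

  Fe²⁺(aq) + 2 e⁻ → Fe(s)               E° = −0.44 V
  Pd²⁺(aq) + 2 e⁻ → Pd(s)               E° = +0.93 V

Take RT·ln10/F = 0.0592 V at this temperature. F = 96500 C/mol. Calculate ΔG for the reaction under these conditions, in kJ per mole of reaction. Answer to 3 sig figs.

E°cell = +0.93 − (−0.44) = +1.37 V; the balanced reaction transfers n = 2 electrons.
The reaction quotient is [Fe²⁺(aq)] / [Pd²⁺(aq)] = 3.38; by Nernst, E = +1.37 − (0.0592/2)(0.529) = +1.3543 V.
Then ΔG = −nFE = −2 × 96500 × +1.3543 J/mol = −261 kJ/mol.

−261 kJ/mol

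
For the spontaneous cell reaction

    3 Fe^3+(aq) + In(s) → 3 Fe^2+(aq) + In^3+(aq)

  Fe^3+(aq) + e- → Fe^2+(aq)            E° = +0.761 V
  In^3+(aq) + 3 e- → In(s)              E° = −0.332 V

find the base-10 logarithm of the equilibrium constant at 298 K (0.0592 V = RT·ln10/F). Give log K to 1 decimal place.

The Fe³⁺/Fe²⁺ couple is reduced (cathode); E°cell = +0.761 − (−0.332) = +1.093 V with n = 3.
At equilibrium E = 0, so log K = nE°cell / 0.0592 = (3)(+1.093) / 0.0592 = 55.4.

log K = 55.4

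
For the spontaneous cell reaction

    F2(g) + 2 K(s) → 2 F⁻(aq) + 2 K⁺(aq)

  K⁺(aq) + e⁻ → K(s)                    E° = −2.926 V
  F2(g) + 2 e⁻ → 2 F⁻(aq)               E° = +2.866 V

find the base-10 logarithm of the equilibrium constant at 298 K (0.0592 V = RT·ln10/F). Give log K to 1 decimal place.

log K = 195.7

The F₂/F⁻ couple is reduced (cathode); E°cell = +2.866 − (−2.926) = +5.792 V with n = 2.
At equilibrium E = 0, so log K = nE°cell / 0.0592 = (2)(+5.792) / 0.0592 = 195.7.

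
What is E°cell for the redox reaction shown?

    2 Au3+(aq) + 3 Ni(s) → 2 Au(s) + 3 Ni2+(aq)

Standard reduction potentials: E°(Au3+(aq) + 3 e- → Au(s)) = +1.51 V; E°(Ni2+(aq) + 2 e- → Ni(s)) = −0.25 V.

Au3+(aq) gains electrons, so the Au³⁺/Au couple is the cathode; the Ni²⁺/Ni couple is the anode.
E°cell = E°(cathode) − E°(anode) = +1.51 − (−0.25) = +1.76 V.

+1.76 V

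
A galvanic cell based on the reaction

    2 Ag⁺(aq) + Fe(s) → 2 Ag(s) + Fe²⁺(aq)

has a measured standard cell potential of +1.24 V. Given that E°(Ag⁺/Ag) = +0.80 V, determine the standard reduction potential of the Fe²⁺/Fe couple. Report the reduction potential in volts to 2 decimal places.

In the reaction as written the Ag⁺/Ag couple is reduced (cathode) and Fe²⁺/Fe is oxidized (anode), so E°cell = E°(Ag⁺/Ag) − E°(Fe²⁺/Fe).
E°(Fe²⁺/Fe) = E°(cathode) − E°cell = +0.80 − (+1.24) = −0.44 V.

−0.44 V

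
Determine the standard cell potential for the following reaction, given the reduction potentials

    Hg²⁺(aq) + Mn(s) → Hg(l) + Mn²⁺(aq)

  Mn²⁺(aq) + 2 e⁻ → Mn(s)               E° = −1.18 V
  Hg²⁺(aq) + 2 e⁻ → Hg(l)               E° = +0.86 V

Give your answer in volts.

+2.04 V

Hg²⁺(aq) gains electrons, so the Hg²⁺/Hg couple is the cathode; the Mn²⁺/Mn couple is the anode.
E°cell = E°(cathode) − E°(anode) = +0.86 − (−1.18) = +2.04 V.
The positive value indicates the reaction is spontaneous as written.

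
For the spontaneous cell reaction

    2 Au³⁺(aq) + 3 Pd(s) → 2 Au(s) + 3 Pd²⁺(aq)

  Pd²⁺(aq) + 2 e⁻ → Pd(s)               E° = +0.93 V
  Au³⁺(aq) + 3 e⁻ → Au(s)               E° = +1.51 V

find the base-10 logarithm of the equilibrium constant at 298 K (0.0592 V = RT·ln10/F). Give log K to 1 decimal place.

The Au³⁺/Au couple is reduced (cathode); E°cell = +1.51 − (+0.93) = +0.58 V with n = 6.
At equilibrium E = 0, so log K = nE°cell / 0.0592 = (6)(+0.58) / 0.0592 = 58.8.

log K = 58.8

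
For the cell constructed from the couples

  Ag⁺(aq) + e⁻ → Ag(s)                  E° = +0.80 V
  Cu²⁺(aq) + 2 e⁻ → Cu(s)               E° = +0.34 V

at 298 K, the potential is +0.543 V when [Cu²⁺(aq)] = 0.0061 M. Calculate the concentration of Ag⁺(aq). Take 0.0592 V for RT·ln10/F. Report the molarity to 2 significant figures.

2.0 M

With Ag⁺/Ag at the cathode and Cu²⁺/Cu at the anode, E°cell = +0.80 − (+0.34) = +0.46 V (n = 2).
Rearranging E = E° − (0.0592/n)·log Q gives log Q = 2(+0.46 − (+0.543))/0.0592 = −2.804.
For 2 Ag⁺(aq) + Cu(s) → 2 Ag(s) + Cu²⁺(aq), the reaction quotient is Q = [Cu²⁺(aq)] / [Ag⁺(aq)]^2.
Substituting the known concentrations and solving, log [Ag⁺(aq)] = 0.295 and [Ag⁺(aq)] = 2.0 M.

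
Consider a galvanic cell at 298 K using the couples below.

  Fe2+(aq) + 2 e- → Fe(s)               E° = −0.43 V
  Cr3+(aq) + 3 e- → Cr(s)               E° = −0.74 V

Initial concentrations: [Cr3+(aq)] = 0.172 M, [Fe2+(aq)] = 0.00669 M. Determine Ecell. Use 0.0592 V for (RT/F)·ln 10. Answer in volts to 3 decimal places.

+0.261 V

Since E°(Fe²⁺/Fe) > E°(Cr³⁺/Cr), Fe²⁺/Fe serves as the cathode.
E°cell = E°cat − E°an = −0.43 − (−0.74) = +0.31 V; n = 6.
For the overall reaction 3 Fe2+(aq) + 2 Cr(s) → 3 Fe(s) + 2 Cr3+(aq), Q = [Cr3+(aq)]^2 / [Fe2+(aq)]^3 = 9.88×10^4, giving log Q = 4.995.
E = E° − (0.0592/n)·log Q = +0.31 − (0.0592/6)(4.995) = +0.261 V.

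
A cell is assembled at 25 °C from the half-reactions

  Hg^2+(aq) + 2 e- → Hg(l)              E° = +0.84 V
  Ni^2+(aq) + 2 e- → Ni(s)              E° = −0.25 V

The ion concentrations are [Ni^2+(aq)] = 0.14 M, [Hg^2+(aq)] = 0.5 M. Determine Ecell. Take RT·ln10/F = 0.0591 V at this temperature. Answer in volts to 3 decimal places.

+1.106 V

The Hg²⁺/Hg couple has the more positive E°, so it is the cathode; Ni²⁺/Ni is the anode.
E°cell = +0.84 − (−0.25) = +1.09 V, with n = 2 electrons transferred.
Balancing gives Hg^2+(aq) + Ni(s) → Hg(l) + Ni^2+(aq); hence Q = [Ni^2+(aq)] / [Hg^2+(aq)] = 0.28 (log Q = −0.553).
By the Nernst equation, E = +1.09 − (0.0591/2)·(−0.553) = +1.106 V.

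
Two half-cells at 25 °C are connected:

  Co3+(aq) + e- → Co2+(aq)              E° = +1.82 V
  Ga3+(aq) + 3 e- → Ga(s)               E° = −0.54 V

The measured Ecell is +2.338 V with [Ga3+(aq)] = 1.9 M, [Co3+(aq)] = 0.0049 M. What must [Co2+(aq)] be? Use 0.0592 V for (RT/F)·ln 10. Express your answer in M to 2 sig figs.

Co³⁺/Co²⁺ is the cathode (higher E°); E°cell = +1.82 − (−0.54) = +2.36 V with n = 3.
From the Nernst equation, log Q = n(E° − E)/0.0592 = 3·(+2.36 − (+2.338))/0.0592 = 1.115.
The balanced reaction is 3 Co3+(aq) + Ga(s) → 3 Co2+(aq) + Ga3+(aq), so Q = ([Co2+(aq)]^3·[Ga3+(aq)]) / [Co3+(aq)]^3.
Substituting the known concentrations and solving, log [Co2+(aq)] = −2.031 and [Co2+(aq)] = 0.0093 M.

0.0093 M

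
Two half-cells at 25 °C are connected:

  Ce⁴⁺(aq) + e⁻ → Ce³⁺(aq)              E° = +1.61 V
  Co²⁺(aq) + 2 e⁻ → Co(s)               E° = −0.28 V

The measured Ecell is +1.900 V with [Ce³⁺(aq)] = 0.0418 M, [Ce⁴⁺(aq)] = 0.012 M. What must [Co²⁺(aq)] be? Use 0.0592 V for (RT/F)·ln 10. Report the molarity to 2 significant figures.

0.038 M

The Ce⁴⁺/Ce³⁺ couple has the larger reduction potential, so it is the cathode: E°cell = +1.61 − (−0.28) = +1.89 V and n = 2.
Rearranging E = E° − (0.0592/n)·log Q gives log Q = 2(+1.89 − (+1.900))/0.0592 = −0.338.
The balanced reaction is 2 Ce⁴⁺(aq) + Co(s) → 2 Ce³⁺(aq) + Co²⁺(aq), so Q = ([Ce³⁺(aq)]^2·[Co²⁺(aq)]) / [Ce⁴⁺(aq)]^2.
Solving for the unknown gives log [Co²⁺(aq)] = −1.422, so [Co²⁺(aq)] ≈ 0.038 M.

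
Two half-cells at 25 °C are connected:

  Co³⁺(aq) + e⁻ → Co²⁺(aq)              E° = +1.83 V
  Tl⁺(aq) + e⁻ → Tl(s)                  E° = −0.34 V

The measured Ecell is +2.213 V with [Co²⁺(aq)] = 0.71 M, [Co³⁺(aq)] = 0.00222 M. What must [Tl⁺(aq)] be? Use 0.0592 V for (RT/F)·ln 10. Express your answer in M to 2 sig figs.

The Co³⁺/Co²⁺ couple has the larger reduction potential, so it is the cathode: E°cell = +1.83 − (−0.34) = +2.17 V and n = 1.
Since E = E° − (0.0592/n)·log Q, log Q = n(E° − E)/0.0592 = −0.726.
For Co³⁺(aq) + Tl(s) → Co²⁺(aq) + Tl⁺(aq), the reaction quotient is Q = ([Co²⁺(aq)]·[Tl⁺(aq)]) / [Co³⁺(aq)].
Isolating [Tl⁺(aq)] in Q = 10^{−0.726} yields log [Tl⁺(aq)] = −3.231, i.e. 0.00059 M.

0.00059 M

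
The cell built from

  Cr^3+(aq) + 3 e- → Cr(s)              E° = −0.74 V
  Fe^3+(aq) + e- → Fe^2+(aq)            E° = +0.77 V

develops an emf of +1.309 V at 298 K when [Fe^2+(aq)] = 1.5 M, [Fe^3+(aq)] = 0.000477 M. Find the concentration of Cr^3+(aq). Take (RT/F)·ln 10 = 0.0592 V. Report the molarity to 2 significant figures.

0.49 M

With Fe³⁺/Fe²⁺ at the cathode and Cr³⁺/Cr at the anode, E°cell = +0.77 − (−0.74) = +1.51 V (n = 3).
From the Nernst equation, log Q = n(E° − E)/0.0592 = 3·(+1.51 − (+1.309))/0.0592 = 10.186.
The balanced reaction is 3 Fe^3+(aq) + Cr(s) → 3 Fe^2+(aq) + Cr^3+(aq), so Q = ([Fe^2+(aq)]^3·[Cr^3+(aq)]) / [Fe^3+(aq)]^3.
Isolating [Cr^3+(aq)] in Q = 10^{10.186} yields log [Cr^3+(aq)] = −0.307, i.e. 0.49 M.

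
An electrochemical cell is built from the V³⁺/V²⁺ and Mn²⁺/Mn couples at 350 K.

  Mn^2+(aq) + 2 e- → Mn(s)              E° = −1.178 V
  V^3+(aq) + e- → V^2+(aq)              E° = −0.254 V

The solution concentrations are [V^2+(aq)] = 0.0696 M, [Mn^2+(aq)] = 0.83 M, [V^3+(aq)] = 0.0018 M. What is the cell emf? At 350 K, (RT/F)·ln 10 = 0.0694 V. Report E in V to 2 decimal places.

+0.82 V

The V³⁺/V²⁺ couple has the more positive E°, so it is the cathode; Mn²⁺/Mn is the anode.
E°cell = −0.254 − (−1.178) = +0.924 V, with n = 2 electrons transferred.
For the overall reaction 2 V^3+(aq) + Mn(s) → 2 V^2+(aq) + Mn^2+(aq), Q = ([V^2+(aq)]^2·[Mn^2+(aq)]) / [V^3+(aq)]^2 = 1.24×10^3, giving log Q = 3.094.
E = E° − (0.0694/n)·log Q = +0.924 − (0.0694/2)(3.094) = +0.82 V.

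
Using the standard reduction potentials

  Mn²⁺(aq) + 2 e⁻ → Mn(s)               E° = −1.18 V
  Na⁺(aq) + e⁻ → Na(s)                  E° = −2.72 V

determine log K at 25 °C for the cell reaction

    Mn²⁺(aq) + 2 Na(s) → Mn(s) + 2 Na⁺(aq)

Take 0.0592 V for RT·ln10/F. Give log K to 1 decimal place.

log K = 52.0

The Mn²⁺/Mn couple is reduced (cathode); E°cell = −1.18 − (−2.72) = +1.54 V with n = 2.
At equilibrium E = 0, so log K = nE°cell / 0.0592 = (2)(+1.54) / 0.0592 = 52.0.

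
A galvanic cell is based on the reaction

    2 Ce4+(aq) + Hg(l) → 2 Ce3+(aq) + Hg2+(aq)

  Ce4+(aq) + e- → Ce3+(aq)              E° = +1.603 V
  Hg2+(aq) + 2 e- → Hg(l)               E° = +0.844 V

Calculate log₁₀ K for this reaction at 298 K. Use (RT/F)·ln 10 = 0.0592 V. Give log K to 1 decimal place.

log K = 25.6

The Ce⁴⁺/Ce³⁺ couple is reduced (cathode); E°cell = +1.603 − (+0.844) = +0.759 V with n = 2.
At equilibrium E = 0, so log K = nE°cell / 0.0592 = (2)(+0.759) / 0.0592 = 25.6.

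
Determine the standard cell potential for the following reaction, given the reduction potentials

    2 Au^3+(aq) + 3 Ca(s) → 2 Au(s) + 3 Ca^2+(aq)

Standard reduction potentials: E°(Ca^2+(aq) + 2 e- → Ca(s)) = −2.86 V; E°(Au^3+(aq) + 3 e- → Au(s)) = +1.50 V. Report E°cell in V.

Au^3+(aq) gains electrons, so the Au³⁺/Au couple is the cathode; the Ca²⁺/Ca couple is the anode.
E°cell = E°(cathode) − E°(anode) = +1.50 − (−2.86) = +4.36 V.

+4.36 V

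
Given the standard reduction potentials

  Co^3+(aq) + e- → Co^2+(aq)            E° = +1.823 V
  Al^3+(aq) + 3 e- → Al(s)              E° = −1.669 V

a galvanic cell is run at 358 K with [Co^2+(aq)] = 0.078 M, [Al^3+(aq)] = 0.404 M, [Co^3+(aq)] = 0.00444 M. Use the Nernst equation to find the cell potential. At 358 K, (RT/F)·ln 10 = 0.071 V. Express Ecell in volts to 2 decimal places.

+3.41 V

Since E°(Co³⁺/Co²⁺) > E°(Al³⁺/Al), Co³⁺/Co²⁺ serves as the cathode.
E°cell = +1.823 − (−1.669) = +3.492 V, with n = 3 electrons transferred.
The balanced reaction is 3 Co^3+(aq) + Al(s) → 3 Co^2+(aq) + Al^3+(aq), so Q = ([Co^2+(aq)]^3·[Al^3+(aq)]) / [Co^3+(aq)]^3 = 2.19×10^3 and log Q = 3.341.
E = E° − (0.071/n)·log Q = +3.492 − (0.071/3)(3.341) = +3.41 V.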